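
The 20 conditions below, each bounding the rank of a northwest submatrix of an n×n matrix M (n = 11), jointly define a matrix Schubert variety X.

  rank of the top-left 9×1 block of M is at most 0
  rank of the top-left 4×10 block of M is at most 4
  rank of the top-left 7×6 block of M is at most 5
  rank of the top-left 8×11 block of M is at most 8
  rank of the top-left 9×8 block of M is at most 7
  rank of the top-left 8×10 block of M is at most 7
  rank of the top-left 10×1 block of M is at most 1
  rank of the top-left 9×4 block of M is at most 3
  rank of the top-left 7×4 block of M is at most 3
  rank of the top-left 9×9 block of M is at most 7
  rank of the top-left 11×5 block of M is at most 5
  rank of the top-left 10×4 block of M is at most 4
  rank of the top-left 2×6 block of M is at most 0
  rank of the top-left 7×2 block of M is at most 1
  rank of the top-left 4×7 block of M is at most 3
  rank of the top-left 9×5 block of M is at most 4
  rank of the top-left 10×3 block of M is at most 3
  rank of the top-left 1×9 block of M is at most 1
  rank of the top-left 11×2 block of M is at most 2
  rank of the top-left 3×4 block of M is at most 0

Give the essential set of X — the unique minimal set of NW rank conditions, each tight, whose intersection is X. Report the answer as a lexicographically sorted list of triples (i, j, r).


Rank table r_w(11×11) implied by the 20 constraints:

  R[1]: 0 0 0 0 0 0 1 1 1 1 1
  R[2]: 0 0 0 0 0 0 1 2 2 2 2
  R[3]: 0 0 0 0 1 1 2 3 3 3 3
  R[4]: 0 1 1 1 2 2 3 4 4 4 4
  R[5]: 0 1 2 2 3 3 4 5 5 5 5
  R[6]: 0 1 2 3 4 4 5 6 6 6 6
  R[7]: 0 1 2 3 4 5 6 7 7 7 7
  R[8]: 0 1 2 3 4 5 6 7 7 7 8
  R[9]: 0 1 2 3 4 5 6 7 7 8 9
  R[10]: 1 2 3 4 5 6 7 8 8 9 10
  R[11]: 1 2 3 4 5 6 7 8 9 10 11

giving w = (7, 8, 5, 2, 3, 4, 6, 11, 10, 1, 9) via Δ²R.

D(w) has 25 cells with 5 SE-corners; essential set:

[(2, 6, 0), (3, 4, 0), (8, 10, 7), (9, 1, 0), (9, 9, 7)]


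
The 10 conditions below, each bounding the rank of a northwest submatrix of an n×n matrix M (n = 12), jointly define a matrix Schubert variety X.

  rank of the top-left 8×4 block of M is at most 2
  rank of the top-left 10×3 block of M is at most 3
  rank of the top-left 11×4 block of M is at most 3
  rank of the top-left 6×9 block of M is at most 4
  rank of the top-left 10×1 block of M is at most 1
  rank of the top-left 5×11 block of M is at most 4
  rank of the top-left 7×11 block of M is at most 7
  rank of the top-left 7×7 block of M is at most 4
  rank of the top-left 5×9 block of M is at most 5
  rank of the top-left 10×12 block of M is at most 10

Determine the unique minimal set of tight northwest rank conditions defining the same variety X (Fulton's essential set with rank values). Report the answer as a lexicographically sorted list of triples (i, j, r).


Rank table r_w(12×12) implied by the 10 constraints:

  i=1: 1  1  1  1  1  1  1  1  1  1  1  1
  i=2: 1  2  2  2  2  2  2  2  2  2  2  2
  i=3: 1  2  2  2  3  3  3  3  3  3  3  3
  i=4: 1  2  2  2  3  4  4  4  4  4  4  4
  i=5: 1  2  2  2  3  4  4  4  4  4  4  5
  i=6: 1  2  2  2  3  4  4  4  4  5  5  6
  i=7: 1  2  2  2  3  4  4  5  5  6  6  7
  i=8: 1  2  2  2  3  4  5  6  6  7  7  8
  i=9: 1  2  3  3  4  5  6  7  7  8  8  9
  i=10: 1  2  3  3  4  5  6  7  8  9  9  10
  i=11: 1  2  3  3  4  5  6  7  8  9  10  11
  i=12: 1  2  3  4  5  6  7  8  9  10  11  12

hence w(1..12) = (1, 2, 5, 6, 12, 10, 8, 7, 3, 9, 11, 4).

|D(w)|=23, |Ess(w)|=5:

[(5, 11, 4), (6, 9, 4), (7, 7, 4), (8, 4, 2), (11, 4, 3)]


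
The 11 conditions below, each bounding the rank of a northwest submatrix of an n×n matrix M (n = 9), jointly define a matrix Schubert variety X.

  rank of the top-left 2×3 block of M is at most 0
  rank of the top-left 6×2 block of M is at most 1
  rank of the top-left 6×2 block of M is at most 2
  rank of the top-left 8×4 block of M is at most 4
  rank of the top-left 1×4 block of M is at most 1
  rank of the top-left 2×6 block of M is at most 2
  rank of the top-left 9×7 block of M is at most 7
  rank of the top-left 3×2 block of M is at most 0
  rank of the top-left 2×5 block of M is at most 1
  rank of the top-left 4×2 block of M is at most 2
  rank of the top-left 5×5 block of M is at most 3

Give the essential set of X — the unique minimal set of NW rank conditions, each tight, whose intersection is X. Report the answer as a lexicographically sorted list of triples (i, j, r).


Rank table r_w(9×9) implied by the 11 constraints:

  R[1]: 0, 0, 0, 1, 1, 1, 1, 1, 1
  R[2]: 0, 0, 0, 1, 1, 2, 2, 2, 2
  R[3]: 0, 0, 1, 2, 2, 3, 3, 3, 3
  R[4]: 1, 1, 2, 3, 3, 4, 4, 4, 4
  R[5]: 1, 1, 2, 3, 3, 4, 5, 5, 5
  R[6]: 1, 1, 2, 3, 4, 5, 6, 6, 6
  R[7]: 1, 2, 3, 4, 5, 6, 7, 7, 7
  R[8]: 1, 2, 3, 4, 5, 6, 7, 8, 8
  R[9]: 1, 2, 3, 4, 5, 6, 7, 8, 9

the unique w with this rank table is (4, 6, 3, 1, 7, 5, 2, 8, 9).

D(w) has 12 cells with 5 SE-corners; essential set:

[(2, 3, 0), (2, 5, 1), (3, 2, 0), (5, 5, 3), (6, 2, 1)]


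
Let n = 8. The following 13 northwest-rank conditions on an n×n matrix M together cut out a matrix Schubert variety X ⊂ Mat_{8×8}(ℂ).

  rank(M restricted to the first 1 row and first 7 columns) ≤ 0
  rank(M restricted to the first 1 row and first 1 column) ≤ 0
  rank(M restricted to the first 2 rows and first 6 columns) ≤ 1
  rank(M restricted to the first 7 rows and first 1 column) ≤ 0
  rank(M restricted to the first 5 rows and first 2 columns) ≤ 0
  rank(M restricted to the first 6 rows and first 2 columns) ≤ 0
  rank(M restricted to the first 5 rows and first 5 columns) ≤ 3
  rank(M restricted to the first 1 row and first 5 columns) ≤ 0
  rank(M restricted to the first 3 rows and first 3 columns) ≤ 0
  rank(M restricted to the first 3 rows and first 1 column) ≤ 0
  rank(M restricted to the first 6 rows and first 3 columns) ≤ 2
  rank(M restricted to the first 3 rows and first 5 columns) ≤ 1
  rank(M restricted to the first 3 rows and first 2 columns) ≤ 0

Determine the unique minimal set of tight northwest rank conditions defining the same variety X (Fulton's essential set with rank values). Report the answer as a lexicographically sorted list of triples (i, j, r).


The tightest implied rank at each (i,j), from the 13 conditions:

  R[1]: 0, 0, 0, 0, 0, 0, 0, 1
  R[2]: 0, 0, 0, 1, 1, 1, 1, 2
  R[3]: 0, 0, 0, 1, 1, 2, 2, 3
  R[4]: 0, 0, 1, 2, 2, 3, 3, 4
  R[5]: 0, 0, 1, 2, 3, 4, 4, 5
  R[6]: 0, 0, 1, 2, 3, 4, 5, 6
  R[7]: 0, 1, 2, 3, 4, 5, 6, 7
  R[8]: 1, 2, 3, 4, 5, 6, 7, 8

giving w = (8, 4, 6, 3, 5, 7, 2, 1) via Δ²R.

|D(w)|=21, |Ess(w)|=5:

[(1, 7, 0), (3, 3, 0), (3, 5, 1), (6, 2, 0), (7, 1, 0)]


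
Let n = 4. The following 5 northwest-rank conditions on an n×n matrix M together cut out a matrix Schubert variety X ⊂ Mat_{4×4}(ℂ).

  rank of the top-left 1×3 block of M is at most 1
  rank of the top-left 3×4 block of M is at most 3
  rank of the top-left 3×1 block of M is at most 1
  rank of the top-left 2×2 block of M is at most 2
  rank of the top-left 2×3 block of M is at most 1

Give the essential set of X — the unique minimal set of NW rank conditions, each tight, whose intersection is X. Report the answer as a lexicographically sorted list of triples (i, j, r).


Propagating the 5 rank bounds to every northwest block:

  row 1: 1  1  1  1
  row 2: 1  1  1  2
  row 3: 1  2  2  3
  row 4: 1  2  3  4

hence w(1..4) = (1, 4, 2, 3).

1 SE-corner of the 2-cell Rothe diagram gives Ess(w):

[(2, 3, 1)]


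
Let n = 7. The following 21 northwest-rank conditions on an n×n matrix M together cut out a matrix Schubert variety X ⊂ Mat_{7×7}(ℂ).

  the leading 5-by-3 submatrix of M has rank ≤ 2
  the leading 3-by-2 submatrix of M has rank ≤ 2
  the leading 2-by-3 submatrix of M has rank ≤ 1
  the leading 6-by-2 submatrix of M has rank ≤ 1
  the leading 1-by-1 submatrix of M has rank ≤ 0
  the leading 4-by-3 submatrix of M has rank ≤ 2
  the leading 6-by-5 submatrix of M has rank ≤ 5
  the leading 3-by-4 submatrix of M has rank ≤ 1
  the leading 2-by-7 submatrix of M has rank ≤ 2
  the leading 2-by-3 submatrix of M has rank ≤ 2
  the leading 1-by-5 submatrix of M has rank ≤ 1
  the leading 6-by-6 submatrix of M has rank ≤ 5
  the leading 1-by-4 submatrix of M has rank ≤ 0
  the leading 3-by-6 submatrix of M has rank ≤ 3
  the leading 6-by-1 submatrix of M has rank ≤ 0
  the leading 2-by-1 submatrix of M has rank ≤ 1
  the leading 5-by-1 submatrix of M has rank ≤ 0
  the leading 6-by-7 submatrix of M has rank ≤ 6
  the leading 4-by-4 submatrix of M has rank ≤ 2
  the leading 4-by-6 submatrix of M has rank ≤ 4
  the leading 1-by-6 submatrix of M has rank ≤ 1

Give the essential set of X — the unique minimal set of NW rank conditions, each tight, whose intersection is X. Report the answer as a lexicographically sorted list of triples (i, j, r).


Rank table r_w(7×7) implied by the 21 constraints:

  0  0  0  0  1  1  1
  0  1  1  1  2  2  2
  0  1  1  1  2  3  3
  0  1  2  2  3  4  4
  0  1  2  3  4  5  5
  0  1  2  3  4  5  6
  1  2  3  4  5  6  7

so w = (5, 2, 6, 3, 4, 7, 1).

3 SE-corners of the 11-cell Rothe diagram give Ess(w):

[(1, 4, 0), (3, 4, 1), (6, 1, 0)]


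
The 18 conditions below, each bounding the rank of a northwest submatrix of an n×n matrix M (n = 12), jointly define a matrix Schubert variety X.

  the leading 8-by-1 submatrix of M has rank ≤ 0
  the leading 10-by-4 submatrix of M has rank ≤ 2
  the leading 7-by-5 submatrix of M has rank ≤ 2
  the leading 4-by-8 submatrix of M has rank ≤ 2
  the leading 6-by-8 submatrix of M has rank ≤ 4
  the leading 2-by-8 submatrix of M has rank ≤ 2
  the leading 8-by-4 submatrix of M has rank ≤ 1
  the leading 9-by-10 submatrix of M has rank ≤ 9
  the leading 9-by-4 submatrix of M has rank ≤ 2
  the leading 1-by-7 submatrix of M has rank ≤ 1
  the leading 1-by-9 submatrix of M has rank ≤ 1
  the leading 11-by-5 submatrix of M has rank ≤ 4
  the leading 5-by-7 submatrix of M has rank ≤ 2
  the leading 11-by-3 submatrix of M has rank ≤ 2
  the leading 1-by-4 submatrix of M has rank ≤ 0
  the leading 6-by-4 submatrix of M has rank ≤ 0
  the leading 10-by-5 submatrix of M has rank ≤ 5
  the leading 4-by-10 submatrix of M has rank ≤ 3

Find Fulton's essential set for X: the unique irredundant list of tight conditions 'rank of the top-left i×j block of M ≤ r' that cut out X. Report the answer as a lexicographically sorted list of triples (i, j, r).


Rank table r_w(12×12) implied by the 18 constraints:

  R[1]: 0 0 0 0 1 1 1 1 1 1 1 1
  R[2]: 0 0 0 0 1 2 2 2 2 2 2 2
  R[3]: 0 0 0 0 1 2 2 2 3 3 3 3
  R[4]: 0 0 0 0 1 2 2 2 3 3 4 4
  R[5]: 0 0 0 0 1 2 2 3 4 4 5 5
  R[6]: 0 0 0 0 1 2 3 4 5 5 6 6
  R[7]: 0 1 1 1 2 3 4 5 6 6 7 7
  R[8]: 0 1 1 1 2 3 4 5 6 7 8 8
  R[9]: 1 2 2 2 3 4 5 6 7 8 9 9
  R[10]: 1 2 2 2 3 4 5 6 7 8 9 10
  R[11]: 1 2 2 3 4 5 6 7 8 9 10 11
  R[12]: 1 2 3 4 5 6 7 8 9 10 11 12

second differences of R give the permutation w = (5, 6, 9, 11, 8, 7, 2, 10, 1, 12, 4, 3).

Rothe diagram D(w) (37 cells), 8 SE-corners (essential conditions):

[(4, 8, 2), (4, 10, 3), (5, 7, 2), (6, 4, 0), (8, 1, 0), (8, 4, 1), (10, 4, 2), (11, 3, 2)]


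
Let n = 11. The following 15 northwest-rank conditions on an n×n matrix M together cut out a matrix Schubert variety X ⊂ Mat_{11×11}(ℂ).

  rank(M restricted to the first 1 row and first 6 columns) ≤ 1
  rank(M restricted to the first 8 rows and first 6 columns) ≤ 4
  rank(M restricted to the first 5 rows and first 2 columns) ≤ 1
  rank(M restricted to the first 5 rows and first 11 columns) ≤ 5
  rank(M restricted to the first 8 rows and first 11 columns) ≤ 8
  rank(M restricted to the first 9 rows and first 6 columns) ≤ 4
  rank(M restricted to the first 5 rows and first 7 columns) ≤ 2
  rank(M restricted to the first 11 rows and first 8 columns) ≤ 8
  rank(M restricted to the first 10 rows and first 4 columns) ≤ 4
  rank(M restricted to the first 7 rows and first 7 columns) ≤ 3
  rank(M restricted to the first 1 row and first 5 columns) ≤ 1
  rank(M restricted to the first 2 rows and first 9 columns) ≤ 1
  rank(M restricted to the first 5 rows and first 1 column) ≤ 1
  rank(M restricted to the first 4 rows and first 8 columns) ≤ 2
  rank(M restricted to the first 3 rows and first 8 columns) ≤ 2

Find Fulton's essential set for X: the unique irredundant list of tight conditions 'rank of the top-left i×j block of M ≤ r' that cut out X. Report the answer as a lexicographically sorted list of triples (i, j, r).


Recovering R(i,j) via the rank-extension bound from the 15 conditions:

  1 | 1 | 1 | 1 | 1 | 1 | 1 | 1 | 1 | 1 | 1
  1 | 1 | 1 | 1 | 1 | 1 | 1 | 1 | 1 | 2 | 2
  1 | 1 | 2 | 2 | 2 | 2 | 2 | 2 | 2 | 3 | 3
  1 | 1 | 2 | 2 | 2 | 2 | 2 | 2 | 3 | 4 | 4
  1 | 1 | 2 | 2 | 2 | 2 | 2 | 3 | 4 | 5 | 5
  1 | 2 | 3 | 3 | 3 | 3 | 3 | 4 | 5 | 6 | 6
  1 | 2 | 3 | 3 | 3 | 3 | 3 | 4 | 5 | 6 | 7
  1 | 2 | 3 | 4 | 4 | 4 | 4 | 5 | 6 | 7 | 8
  1 | 2 | 3 | 4 | 4 | 4 | 5 | 6 | 7 | 8 | 9
  1 | 2 | 3 | 4 | 5 | 5 | 6 | 7 | 8 | 9 | 10
  1 | 2 | 3 | 4 | 5 | 6 | 7 | 8 | 9 | 10 | 11

hence w(1..11) = (1, 10, 3, 9, 8, 2, 11, 4, 7, 5, 6).

Rothe diagram D(w) (26 cells), 6 SE-corners (essential conditions):

[(2, 9, 1), (4, 8, 2), (5, 2, 1), (5, 7, 2), (7, 7, 3), (9, 6, 4)]


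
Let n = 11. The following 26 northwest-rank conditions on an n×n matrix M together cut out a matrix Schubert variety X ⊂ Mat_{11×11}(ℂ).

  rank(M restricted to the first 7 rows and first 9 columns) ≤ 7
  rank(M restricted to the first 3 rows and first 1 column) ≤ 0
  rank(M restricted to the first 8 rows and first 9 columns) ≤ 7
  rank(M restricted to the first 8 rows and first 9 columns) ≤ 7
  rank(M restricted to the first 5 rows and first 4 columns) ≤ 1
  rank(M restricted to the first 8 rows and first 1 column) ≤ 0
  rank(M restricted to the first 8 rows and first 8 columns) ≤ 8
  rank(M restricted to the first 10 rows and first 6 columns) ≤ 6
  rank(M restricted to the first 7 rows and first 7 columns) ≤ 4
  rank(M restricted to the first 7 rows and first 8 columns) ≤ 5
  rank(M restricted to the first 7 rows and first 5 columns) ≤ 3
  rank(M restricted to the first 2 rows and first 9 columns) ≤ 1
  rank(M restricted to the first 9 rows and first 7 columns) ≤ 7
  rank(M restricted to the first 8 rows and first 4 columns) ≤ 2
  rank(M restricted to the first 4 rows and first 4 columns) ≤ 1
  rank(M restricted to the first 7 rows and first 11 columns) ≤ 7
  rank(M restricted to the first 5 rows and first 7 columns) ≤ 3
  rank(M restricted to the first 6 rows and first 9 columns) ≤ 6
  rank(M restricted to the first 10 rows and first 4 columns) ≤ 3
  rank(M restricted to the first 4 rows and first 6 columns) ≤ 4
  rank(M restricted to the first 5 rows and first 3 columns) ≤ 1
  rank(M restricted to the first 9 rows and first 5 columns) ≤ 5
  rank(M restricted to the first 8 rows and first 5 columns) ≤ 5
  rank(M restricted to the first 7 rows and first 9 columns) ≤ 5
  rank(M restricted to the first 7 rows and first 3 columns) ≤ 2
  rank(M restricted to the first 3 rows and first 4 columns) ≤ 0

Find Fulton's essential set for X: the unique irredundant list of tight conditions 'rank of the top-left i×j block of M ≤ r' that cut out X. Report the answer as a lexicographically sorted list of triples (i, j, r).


Recovering R(i,j) via the rank-extension bound from the 26 conditions:

  i=1: 0 | 0 | 0 | 0 | 1 | 1 | 1 | 1 | 1 | 1 | 1
  i=2: 0 | 0 | 0 | 0 | 1 | 1 | 1 | 1 | 1 | 2 | 2
  i=3: 0 | 0 | 0 | 0 | 1 | 2 | 2 | 2 | 2 | 3 | 3
  i=4: 0 | 1 | 1 | 1 | 2 | 3 | 3 | 3 | 3 | 4 | 4
  i=5: 0 | 1 | 1 | 1 | 2 | 3 | 3 | 4 | 4 | 5 | 5
  i=6: 0 | 1 | 2 | 2 | 3 | 4 | 4 | 5 | 5 | 6 | 6
  i=7: 0 | 1 | 2 | 2 | 3 | 4 | 4 | 5 | 5 | 6 | 7
  i=8: 0 | 1 | 2 | 2 | 3 | 4 | 5 | 6 | 6 | 7 | 8
  i=9: 1 | 2 | 3 | 3 | 4 | 5 | 6 | 7 | 7 | 8 | 9
  i=10: 1 | 2 | 3 | 3 | 4 | 5 | 6 | 7 | 8 | 9 | 10
  i=11: 1 | 2 | 3 | 4 | 5 | 6 | 7 | 8 | 9 | 10 | 11

second differences of R give the permutation w = (5, 10, 6, 2, 8, 3, 11, 7, 1, 9, 4).

D(w) has 29 cells with 9 SE-corners; essential set:

[(2, 9, 1), (3, 4, 0), (5, 4, 1), (5, 7, 3), (7, 7, 4), (7, 9, 5), (8, 1, 0), (8, 4, 2), (10, 4, 3)]


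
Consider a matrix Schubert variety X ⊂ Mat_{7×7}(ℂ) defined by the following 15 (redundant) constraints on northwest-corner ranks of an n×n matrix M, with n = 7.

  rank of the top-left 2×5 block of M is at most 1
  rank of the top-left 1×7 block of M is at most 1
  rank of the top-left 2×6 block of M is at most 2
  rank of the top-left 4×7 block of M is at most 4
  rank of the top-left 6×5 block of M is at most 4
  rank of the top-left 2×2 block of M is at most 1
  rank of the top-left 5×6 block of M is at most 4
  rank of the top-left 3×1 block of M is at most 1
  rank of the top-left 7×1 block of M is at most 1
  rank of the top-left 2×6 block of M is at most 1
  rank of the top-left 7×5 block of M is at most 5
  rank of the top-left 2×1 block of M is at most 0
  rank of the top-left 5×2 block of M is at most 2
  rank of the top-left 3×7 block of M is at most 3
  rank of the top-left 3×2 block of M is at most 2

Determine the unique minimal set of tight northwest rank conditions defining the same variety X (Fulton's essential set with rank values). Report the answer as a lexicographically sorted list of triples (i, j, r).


Recovering R(i,j) via the rank-extension bound from the 15 conditions:

  0 | 1 | 1 | 1 | 1 | 1 | 1
  0 | 1 | 1 | 1 | 1 | 1 | 2
  1 | 2 | 2 | 2 | 2 | 2 | 3
  1 | 2 | 3 | 3 | 3 | 3 | 4
  1 | 2 | 3 | 4 | 4 | 4 | 5
  1 | 2 | 3 | 4 | 4 | 5 | 6
  1 | 2 | 3 | 4 | 5 | 6 | 7

the unique w with this rank table is (2, 7, 1, 3, 4, 6, 5).

D(w) has 7 cells with 3 SE-corners; essential set:

[(2, 1, 0), (2, 6, 1), (6, 5, 4)]


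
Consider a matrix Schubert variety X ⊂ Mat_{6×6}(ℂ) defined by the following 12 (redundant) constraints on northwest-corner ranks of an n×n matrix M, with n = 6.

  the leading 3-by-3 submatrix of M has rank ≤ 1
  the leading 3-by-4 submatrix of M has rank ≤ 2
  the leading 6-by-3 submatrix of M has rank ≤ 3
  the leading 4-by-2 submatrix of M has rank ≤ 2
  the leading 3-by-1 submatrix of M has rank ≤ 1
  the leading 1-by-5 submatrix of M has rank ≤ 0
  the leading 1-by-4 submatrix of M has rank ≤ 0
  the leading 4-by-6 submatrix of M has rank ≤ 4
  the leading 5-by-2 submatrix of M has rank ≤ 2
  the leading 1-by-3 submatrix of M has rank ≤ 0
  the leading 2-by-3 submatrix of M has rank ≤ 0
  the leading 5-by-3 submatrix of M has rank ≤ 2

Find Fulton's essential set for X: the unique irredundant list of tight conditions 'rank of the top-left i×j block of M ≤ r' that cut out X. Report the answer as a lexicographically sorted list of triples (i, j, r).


Computing R[i][j] = min implied NW-rank bound (n=6, 12 conditions):

  row 1: 0, 0, 0, 0, 0, 1
  row 2: 0, 0, 0, 1, 1, 2
  row 3: 1, 1, 1, 2, 2, 3
  row 4: 1, 2, 2, 3, 3, 4
  row 5: 1, 2, 2, 3, 4, 5
  row 6: 1, 2, 3, 4, 5, 6

giving w = (6, 4, 1, 2, 5, 3) via Δ²R.

Fulton essential set (3 of the 9 Rothe cells):

[(1, 5, 0), (2, 3, 0), (5, 3, 2)]


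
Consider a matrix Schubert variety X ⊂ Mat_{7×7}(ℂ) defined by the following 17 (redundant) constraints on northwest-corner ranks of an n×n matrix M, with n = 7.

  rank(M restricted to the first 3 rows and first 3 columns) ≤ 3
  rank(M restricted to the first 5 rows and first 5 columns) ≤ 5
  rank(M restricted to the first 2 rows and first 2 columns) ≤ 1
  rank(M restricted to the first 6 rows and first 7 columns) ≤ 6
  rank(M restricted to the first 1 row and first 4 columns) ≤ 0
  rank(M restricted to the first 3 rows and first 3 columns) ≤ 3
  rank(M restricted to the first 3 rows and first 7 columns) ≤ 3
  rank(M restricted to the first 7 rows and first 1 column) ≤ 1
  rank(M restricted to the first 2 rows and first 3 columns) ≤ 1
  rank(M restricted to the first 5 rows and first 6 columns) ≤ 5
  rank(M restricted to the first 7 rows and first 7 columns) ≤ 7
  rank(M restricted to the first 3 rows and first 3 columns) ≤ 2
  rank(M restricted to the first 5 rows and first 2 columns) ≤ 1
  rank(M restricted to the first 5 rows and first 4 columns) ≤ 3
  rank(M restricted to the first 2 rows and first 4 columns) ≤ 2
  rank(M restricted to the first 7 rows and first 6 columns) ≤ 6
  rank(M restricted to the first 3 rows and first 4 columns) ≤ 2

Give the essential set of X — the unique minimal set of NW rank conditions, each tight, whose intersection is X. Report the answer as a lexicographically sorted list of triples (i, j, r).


Recovering R(i,j) via the rank-extension bound from the 17 conditions:

  row 1: 0 0 0 0 1 1 1
  row 2: 1 1 1 1 2 2 2
  row 3: 1 1 2 2 3 3 3
  row 4: 1 1 2 3 4 4 4
  row 5: 1 1 2 3 4 5 5
  row 6: 1 2 3 4 5 6 6
  row 7: 1 2 3 4 5 6 7

reading off 1-entries of Δ²R: w = (5, 1, 3, 4, 6, 2, 7).

Fulton essential set (2 of the 7 Rothe cells):

[(1, 4, 0), (5, 2, 1)]


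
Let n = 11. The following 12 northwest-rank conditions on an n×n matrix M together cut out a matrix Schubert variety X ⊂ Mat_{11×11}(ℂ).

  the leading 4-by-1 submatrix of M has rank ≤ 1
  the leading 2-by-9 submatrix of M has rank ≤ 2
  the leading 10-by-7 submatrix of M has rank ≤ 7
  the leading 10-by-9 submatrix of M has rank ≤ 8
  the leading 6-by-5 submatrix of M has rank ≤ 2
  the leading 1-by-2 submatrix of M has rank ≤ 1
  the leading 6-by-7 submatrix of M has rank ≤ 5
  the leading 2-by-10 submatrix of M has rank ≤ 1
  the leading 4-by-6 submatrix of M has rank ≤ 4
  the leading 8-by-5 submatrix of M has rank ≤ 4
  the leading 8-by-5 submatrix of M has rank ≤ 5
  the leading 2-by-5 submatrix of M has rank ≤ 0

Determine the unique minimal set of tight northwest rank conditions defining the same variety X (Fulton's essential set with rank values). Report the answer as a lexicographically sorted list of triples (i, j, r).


Computing R[i][j] = min implied NW-rank bound (n=11, 12 conditions):

  R[1]: 0  0  0  0  0  1  1  1  1  1  1
  R[2]: 0  0  0  0  0  1  1  1  1  1  2
  R[3]: 1  1  1  1  1  2  2  2  2  2  3
  R[4]: 1  2  2  2  2  3  3  3  3  3  4
  R[5]: 1  2  2  2  2  3  4  4  4  4  5
  R[6]: 1  2  2  2  2  3  4  5  5  5  6
  R[7]: 1  2  3  3  3  4  5  6  6  6  7
  R[8]: 1  2  3  4  4  5  6  7  7  7  8
  R[9]: 1  2  3  4  5  6  7  8  8  8  9
  R[10]: 1  2  3  4  5  6  7  8  8  9  10
  R[11]: 1  2  3  4  5  6  7  8  9  10  11

the unique w with this rank table is (6, 11, 1, 2, 7, 8, 3, 4, 5, 10, 9).

|D(w)|=21, |Ess(w)|=4:

[(2, 5, 0), (2, 10, 1), (6, 5, 2), (10, 9, 8)]


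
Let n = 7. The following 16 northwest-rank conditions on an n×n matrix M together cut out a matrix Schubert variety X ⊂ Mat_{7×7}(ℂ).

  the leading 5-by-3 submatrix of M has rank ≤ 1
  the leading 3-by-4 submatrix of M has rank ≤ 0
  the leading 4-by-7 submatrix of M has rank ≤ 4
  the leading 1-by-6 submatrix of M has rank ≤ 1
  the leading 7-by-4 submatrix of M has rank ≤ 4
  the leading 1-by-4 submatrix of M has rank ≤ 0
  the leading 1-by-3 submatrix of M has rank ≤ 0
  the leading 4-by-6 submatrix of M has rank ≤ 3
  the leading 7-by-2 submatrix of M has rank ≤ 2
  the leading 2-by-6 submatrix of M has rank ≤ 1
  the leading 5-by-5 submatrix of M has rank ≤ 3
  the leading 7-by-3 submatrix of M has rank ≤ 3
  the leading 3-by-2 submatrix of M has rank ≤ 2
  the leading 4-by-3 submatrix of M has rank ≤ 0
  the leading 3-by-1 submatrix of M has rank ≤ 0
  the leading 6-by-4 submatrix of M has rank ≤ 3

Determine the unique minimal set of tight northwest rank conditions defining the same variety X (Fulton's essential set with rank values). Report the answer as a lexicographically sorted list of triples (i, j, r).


Reconstructing r_w from the 16 given conditions:

  i=1: 0  0  0  0  1  1  1
  i=2: 0  0  0  0  1  1  2
  i=3: 0  0  0  0  1  2  3
  i=4: 0  0  0  1  2  3  4
  i=5: 1  1  1  2  3  4  5
  i=6: 1  2  2  3  4  5  6
  i=7: 1  2  3  4  5  6  7

so w = (5, 7, 6, 4, 1, 2, 3).

ℓ(w)=16; the 3 essential cells (i,j,r):

[(2, 6, 1), (3, 4, 0), (4, 3, 0)]


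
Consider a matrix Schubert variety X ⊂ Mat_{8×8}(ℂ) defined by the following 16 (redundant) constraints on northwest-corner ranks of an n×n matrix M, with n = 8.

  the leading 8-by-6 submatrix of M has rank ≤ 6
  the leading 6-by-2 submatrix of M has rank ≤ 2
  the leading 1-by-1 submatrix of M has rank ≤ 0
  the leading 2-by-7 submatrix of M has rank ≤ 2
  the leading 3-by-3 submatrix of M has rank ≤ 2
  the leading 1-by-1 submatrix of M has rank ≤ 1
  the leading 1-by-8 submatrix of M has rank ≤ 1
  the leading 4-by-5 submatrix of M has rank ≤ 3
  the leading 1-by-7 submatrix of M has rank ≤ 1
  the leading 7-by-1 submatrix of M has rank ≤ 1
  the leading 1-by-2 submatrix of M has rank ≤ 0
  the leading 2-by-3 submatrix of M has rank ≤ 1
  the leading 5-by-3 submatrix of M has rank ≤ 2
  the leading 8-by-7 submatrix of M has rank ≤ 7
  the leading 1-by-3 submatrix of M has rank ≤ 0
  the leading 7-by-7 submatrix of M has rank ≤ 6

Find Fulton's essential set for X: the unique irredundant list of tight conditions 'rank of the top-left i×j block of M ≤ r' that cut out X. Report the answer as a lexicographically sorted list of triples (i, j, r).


Propagating the 16 rank bounds to every northwest block:

  0  0  0  1  1  1  1  1
  1  1  1  2  2  2  2  2
  1  2  2  3  3  3  3  3
  1  2  2  3  3  4  4  4
  1  2  2  3  4  5  5  5
  1  2  3  4  5  6  6  6
  1  2  3  4  5  6  6  7
  1  2  3  4  5  6  7  8

the unique w with this rank table is (4, 1, 2, 6, 5, 3, 8, 7).

ℓ(w)=7; the 4 essential cells (i,j,r):

[(1, 3, 0), (4, 5, 3), (5, 3, 2), (7, 7, 6)]


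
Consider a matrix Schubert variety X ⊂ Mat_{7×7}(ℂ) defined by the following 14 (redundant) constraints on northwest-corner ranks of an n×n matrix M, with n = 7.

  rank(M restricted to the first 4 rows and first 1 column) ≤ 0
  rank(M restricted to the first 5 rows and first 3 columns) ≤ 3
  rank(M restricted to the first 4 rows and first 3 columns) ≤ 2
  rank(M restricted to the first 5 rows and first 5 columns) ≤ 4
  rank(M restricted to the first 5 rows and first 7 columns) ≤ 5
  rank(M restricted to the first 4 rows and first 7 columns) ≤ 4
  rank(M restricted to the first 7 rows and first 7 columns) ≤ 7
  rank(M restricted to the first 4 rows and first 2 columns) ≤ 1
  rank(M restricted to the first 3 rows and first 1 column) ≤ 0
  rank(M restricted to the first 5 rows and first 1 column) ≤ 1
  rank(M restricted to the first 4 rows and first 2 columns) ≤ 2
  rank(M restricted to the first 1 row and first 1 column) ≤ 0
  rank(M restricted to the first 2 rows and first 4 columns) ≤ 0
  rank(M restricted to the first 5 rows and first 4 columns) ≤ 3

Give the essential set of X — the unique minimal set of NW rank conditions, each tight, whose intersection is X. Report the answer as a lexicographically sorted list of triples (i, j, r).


Propagating the 14 rank bounds to every northwest block:

  0 0 0 0 1 1 1
  0 0 0 0 1 2 2
  0 1 1 1 2 3 3
  0 1 2 2 3 4 4
  1 2 3 3 4 5 5
  1 2 3 4 5 6 6
  1 2 3 4 5 6 7

so w = (5, 6, 2, 3, 1, 4, 7).

|D(w)|=10, |Ess(w)|=2:

[(2, 4, 0), (4, 1, 0)]


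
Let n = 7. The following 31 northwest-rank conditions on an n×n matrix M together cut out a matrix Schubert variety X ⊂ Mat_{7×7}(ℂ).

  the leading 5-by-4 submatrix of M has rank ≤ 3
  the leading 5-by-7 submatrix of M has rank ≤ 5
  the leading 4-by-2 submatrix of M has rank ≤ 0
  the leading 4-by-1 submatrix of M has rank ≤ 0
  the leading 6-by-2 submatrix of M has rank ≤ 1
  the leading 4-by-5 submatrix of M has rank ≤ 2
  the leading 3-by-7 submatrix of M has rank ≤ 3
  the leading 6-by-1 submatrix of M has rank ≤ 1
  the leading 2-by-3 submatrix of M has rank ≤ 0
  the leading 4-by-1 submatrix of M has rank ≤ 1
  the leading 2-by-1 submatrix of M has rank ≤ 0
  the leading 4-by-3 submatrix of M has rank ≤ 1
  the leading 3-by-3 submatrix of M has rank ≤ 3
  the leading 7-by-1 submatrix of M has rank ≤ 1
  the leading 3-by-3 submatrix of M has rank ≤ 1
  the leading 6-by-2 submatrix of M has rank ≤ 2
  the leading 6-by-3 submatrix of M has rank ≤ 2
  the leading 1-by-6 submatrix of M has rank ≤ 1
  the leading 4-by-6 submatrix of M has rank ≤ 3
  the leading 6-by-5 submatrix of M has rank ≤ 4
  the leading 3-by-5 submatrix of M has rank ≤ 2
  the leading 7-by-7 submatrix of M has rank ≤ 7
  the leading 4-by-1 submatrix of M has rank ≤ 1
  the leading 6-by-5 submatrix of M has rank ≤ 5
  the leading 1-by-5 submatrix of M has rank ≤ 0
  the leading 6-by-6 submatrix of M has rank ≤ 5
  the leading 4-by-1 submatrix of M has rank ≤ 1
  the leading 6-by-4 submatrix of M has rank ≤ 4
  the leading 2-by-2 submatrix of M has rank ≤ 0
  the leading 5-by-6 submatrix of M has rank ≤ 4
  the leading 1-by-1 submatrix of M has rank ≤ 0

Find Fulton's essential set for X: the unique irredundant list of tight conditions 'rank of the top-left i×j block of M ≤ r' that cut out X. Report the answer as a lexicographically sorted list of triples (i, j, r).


Propagating the 31 rank bounds to every northwest block:

  i=1: 0, 0, 0, 0, 0, 1, 1
  i=2: 0, 0, 0, 1, 1, 2, 2
  i=3: 0, 0, 1, 2, 2, 3, 3
  i=4: 0, 0, 1, 2, 2, 3, 4
  i=5: 1, 1, 2, 3, 3, 4, 5
  i=6: 1, 1, 2, 3, 4, 5, 6
  i=7: 1, 2, 3, 4, 5, 6, 7

reading off 1-entries of Δ²R: w = (6, 4, 3, 7, 1, 5, 2).

Fulton essential set (5 of the 14 Rothe cells):

[(1, 5, 0), (2, 3, 0), (4, 2, 0), (4, 5, 2), (6, 2, 1)]


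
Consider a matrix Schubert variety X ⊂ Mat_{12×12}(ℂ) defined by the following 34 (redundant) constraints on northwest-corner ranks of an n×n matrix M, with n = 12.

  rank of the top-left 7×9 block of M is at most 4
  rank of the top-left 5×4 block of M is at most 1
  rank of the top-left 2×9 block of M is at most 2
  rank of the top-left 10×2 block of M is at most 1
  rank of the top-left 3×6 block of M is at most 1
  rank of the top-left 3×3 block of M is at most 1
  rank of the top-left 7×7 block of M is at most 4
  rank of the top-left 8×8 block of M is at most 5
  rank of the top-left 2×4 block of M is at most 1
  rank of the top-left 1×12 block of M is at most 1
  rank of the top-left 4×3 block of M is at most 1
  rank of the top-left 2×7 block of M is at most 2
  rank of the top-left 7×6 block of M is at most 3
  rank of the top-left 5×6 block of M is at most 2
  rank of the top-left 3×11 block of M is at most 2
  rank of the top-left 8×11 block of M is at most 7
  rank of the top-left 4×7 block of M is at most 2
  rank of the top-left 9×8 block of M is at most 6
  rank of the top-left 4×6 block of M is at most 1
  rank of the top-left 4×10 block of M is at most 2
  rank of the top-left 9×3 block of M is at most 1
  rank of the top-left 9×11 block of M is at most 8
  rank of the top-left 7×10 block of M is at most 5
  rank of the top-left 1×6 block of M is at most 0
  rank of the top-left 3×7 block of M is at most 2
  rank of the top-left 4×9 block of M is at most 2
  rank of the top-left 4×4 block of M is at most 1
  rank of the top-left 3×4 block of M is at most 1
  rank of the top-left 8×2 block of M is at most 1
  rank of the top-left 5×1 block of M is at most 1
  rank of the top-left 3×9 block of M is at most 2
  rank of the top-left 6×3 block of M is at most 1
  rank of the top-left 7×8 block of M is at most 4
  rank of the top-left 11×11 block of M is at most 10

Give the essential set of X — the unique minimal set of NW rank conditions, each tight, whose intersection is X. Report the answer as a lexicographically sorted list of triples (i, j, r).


The tightest implied rank at each (i,j), from the 34 conditions:

  i=1: 0 | 0 | 0 | 0 | 0 | 0 | 1 | 1 | 1 | 1 | 1 | 1
  i=2: 1 | 1 | 1 | 1 | 1 | 1 | 2 | 2 | 2 | 2 | 2 | 2
  i=3: 1 | 1 | 1 | 1 | 1 | 1 | 2 | 2 | 2 | 2 | 2 | 3
  i=4: 1 | 1 | 1 | 1 | 1 | 1 | 2 | 2 | 2 | 2 | 3 | 4
  i=5: 1 | 1 | 1 | 1 | 2 | 2 | 3 | 3 | 3 | 3 | 4 | 5
  i=6: 1 | 1 | 1 | 2 | 3 | 3 | 4 | 4 | 4 | 4 | 5 | 6
  i=7: 1 | 1 | 1 | 2 | 3 | 3 | 4 | 4 | 4 | 5 | 6 | 7
  i=8: 1 | 1 | 1 | 2 | 3 | 4 | 5 | 5 | 5 | 6 | 7 | 8
  i=9: 1 | 1 | 1 | 2 | 3 | 4 | 5 | 6 | 6 | 7 | 8 | 9
  i=10: 1 | 1 | 2 | 3 | 4 | 5 | 6 | 7 | 7 | 8 | 9 | 10
  i=11: 1 | 2 | 3 | 4 | 5 | 6 | 7 | 8 | 8 | 9 | 10 | 11
  i=12: 1 | 2 | 3 | 4 | 5 | 6 | 7 | 8 | 9 | 10 | 11 | 12

second differences of R give the permutation w = (7, 1, 12, 11, 5, 4, 10, 6, 8, 3, 2, 9).

D(w) has 38 cells with 9 SE-corners; essential set:

[(1, 6, 0), (3, 11, 2), (4, 6, 1), (4, 10, 2), (5, 4, 1), (7, 6, 3), (7, 9, 4), (9, 3, 1), (10, 2, 1)]


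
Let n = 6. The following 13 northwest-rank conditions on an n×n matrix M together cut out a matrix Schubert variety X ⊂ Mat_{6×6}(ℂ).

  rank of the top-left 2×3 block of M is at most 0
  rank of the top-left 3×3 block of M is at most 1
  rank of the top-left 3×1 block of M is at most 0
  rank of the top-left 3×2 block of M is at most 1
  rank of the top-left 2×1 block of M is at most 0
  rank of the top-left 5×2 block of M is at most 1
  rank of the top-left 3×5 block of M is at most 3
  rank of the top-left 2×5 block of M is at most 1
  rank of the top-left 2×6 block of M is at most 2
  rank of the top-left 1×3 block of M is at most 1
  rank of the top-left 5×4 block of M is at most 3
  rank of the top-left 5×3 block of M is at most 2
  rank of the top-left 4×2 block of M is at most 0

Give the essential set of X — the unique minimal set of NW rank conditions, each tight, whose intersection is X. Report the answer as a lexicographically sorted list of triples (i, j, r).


Recovering R(i,j) via the rank-extension bound from the 13 conditions:

  R[1]: 0, 0, 0, 1, 1, 1
  R[2]: 0, 0, 0, 1, 1, 2
  R[3]: 0, 0, 1, 2, 2, 3
  R[4]: 0, 0, 1, 2, 3, 4
  R[5]: 1, 1, 2, 3, 4, 5
  R[6]: 1, 2, 3, 4, 5, 6

reading off 1-entries of Δ²R: w = (4, 6, 3, 5, 1, 2).

Fulton essential set (3 of the 11 Rothe cells):

[(2, 3, 0), (2, 5, 1), (4, 2, 0)]


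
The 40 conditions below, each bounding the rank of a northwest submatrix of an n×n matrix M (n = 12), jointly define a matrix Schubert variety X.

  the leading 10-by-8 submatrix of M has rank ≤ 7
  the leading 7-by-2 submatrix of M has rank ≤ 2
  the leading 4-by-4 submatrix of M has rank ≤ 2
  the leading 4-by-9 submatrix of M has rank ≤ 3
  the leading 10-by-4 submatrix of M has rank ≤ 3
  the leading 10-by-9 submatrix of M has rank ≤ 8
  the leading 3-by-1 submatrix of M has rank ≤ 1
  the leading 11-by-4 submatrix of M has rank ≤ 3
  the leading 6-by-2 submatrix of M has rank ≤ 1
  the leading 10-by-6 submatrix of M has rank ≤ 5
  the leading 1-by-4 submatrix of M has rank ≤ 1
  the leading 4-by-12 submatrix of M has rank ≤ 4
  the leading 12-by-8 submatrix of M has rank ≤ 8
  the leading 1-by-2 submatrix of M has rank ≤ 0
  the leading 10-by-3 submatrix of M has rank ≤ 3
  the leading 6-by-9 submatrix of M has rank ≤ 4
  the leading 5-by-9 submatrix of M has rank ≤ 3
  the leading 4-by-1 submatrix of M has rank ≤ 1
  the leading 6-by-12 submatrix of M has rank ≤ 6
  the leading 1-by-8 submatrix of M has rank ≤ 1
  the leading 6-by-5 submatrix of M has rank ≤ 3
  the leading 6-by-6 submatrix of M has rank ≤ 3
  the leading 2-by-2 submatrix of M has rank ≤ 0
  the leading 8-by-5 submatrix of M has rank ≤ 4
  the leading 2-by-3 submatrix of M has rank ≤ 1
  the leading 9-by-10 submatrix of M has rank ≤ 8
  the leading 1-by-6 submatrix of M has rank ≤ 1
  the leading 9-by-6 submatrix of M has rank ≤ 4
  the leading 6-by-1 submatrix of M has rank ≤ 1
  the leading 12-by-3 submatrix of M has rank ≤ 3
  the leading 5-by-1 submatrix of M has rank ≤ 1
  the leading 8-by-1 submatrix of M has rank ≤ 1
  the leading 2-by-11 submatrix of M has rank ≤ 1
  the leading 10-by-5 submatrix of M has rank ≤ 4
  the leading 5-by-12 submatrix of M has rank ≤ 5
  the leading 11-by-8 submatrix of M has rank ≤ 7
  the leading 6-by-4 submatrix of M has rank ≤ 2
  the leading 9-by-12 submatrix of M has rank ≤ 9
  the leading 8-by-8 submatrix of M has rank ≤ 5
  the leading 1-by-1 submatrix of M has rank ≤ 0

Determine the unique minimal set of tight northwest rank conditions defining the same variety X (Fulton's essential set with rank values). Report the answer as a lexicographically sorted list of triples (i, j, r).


Computing R[i][j] = min implied NW-rank bound (n=12, 40 conditions):

  row 1: 0 0 1 1 1 1 1 1 1 1 1 1
  row 2: 0 0 1 1 1 1 1 1 1 1 1 2
  row 3: 1 1 2 2 2 2 2 2 2 2 2 3
  row 4: 1 1 2 2 3 3 3 3 3 3 3 4
  row 5: 1 1 2 2 3 3 3 3 3 4 4 5
  row 6: 1 1 2 2 3 3 4 4 4 5 5 6
  row 7: 1 2 3 3 4 4 5 5 5 6 6 7
  row 8: 1 2 3 3 4 4 5 5 6 7 7 8
  row 9: 1 2 3 3 4 4 5 6 7 8 8 9
  row 10: 1 2 3 3 4 5 6 7 8 9 9 10
  row 11: 1 2 3 3 4 5 6 7 8 9 10 11
  row 12: 1 2 3 4 5 6 7 8 9 10 11 12

so w = (3, 12, 1, 5, 10, 7, 2, 9, 8, 6, 11, 4).

ℓ(w)=30; the 9 essential cells (i,j,r):

[(2, 2, 0), (2, 11, 1), (5, 9, 3), (6, 2, 1), (6, 4, 2), (6, 6, 3), (8, 8, 5), (9, 6, 4), (11, 4, 3)]


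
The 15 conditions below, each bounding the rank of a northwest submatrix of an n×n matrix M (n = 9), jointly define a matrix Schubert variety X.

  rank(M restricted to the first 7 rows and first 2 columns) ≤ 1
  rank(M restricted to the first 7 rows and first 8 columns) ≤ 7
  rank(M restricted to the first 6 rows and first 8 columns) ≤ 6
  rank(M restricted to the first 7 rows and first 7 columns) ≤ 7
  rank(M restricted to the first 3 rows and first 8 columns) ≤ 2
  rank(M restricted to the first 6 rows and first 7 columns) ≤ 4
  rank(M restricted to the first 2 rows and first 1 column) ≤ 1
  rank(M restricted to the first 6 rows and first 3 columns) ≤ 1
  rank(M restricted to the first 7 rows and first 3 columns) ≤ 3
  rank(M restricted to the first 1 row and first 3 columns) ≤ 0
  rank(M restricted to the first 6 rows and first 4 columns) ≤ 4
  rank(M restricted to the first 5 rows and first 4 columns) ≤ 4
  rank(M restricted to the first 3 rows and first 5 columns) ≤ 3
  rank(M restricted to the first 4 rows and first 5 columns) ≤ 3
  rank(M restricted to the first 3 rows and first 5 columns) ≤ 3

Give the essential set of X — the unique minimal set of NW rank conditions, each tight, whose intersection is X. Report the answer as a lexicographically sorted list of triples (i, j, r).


Recovering R(i,j) via the rank-extension bound from the 15 conditions:

  row 1: 0  0  0  1  1  1  1  1  1
  row 2: 1  1  1  2  2  2  2  2  2
  row 3: 1  1  1  2  2  2  2  2  3
  row 4: 1  1  1  2  3  3  3  3  4
  row 5: 1  1  1  2  3  4  4  4  5
  row 6: 1  1  1  2  3  4  4  5  6
  row 7: 1  1  2  3  4  5  5  6  7
  row 8: 1  2  3  4  5  6  6  7  8
  row 9: 1  2  3  4  5  6  7  8  9

hence w(1..9) = (4, 1, 9, 5, 6, 8, 3, 2, 7).

Rothe diagram D(w) (17 cells), 5 SE-corners (essential conditions):

[(1, 3, 0), (3, 8, 2), (6, 3, 1), (6, 7, 4), (7, 2, 1)]


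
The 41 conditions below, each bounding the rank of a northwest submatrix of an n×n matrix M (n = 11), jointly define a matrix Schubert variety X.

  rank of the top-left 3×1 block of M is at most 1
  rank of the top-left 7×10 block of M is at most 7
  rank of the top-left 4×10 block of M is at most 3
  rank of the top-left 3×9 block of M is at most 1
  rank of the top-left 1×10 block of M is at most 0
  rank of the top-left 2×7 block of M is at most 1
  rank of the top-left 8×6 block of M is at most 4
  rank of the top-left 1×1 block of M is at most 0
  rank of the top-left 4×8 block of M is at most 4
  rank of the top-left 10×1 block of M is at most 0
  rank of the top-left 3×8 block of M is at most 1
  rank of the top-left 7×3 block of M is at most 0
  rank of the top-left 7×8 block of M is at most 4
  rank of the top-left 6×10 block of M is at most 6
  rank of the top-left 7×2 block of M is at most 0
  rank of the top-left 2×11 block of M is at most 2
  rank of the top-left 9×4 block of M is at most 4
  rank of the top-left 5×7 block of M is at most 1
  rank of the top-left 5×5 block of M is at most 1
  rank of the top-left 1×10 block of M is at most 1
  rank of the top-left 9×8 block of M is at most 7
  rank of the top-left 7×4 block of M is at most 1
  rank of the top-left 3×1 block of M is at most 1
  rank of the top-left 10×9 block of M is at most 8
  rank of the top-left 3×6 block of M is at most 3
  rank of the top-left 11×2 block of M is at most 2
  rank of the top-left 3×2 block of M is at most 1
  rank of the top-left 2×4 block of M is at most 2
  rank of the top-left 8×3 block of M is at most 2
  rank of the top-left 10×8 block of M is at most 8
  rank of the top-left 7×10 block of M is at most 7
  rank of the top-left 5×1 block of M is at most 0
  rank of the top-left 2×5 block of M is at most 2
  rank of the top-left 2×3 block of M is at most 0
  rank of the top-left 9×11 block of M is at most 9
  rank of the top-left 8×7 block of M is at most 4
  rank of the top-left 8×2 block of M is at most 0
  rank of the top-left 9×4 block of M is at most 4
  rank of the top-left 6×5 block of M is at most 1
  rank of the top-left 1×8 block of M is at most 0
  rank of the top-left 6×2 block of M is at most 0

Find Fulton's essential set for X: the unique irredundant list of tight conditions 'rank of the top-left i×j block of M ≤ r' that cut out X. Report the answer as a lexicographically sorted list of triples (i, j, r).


Recovering R(i,j) via the rank-extension bound from the 41 conditions:

  i=1: 0  0  0  0  0  0  0  0  0  0  1
  i=2: 0  0  0  1  1  1  1  1  1  1  2
  i=3: 0  0  0  1  1  1  1  1  1  2  3
  i=4: 0  0  0  1  1  1  1  2  2  3  4
  i=5: 0  0  0  1  1  1  1  2  3  4  5
  i=6: 0  0  0  1  1  2  2  3  4  5  6
  i=7: 0  0  0  1  2  3  3  4  5  6  7
  i=8: 0  0  1  2  3  4  4  5  6  7  8
  i=9: 0  1  2  3  4  5  5  6  7  8  9
  i=10: 0  1  2  3  4  5  6  7  8  9  10
  i=11: 1  2  3  4  5  6  7  8  9  10  11

second differences of R give the permutation w = (11, 4, 10, 8, 9, 6, 5, 3, 2, 7, 1).

|D(w)|=44, |Ess(w)|=7:

[(1, 10, 0), (3, 9, 1), (5, 7, 1), (6, 5, 1), (7, 3, 0), (8, 2, 0), (10, 1, 0)]
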